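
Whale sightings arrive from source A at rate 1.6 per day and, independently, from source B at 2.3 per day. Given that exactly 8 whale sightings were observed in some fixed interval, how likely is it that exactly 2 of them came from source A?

Given the total, each event is independently from source A with probability p = λ_A/(λ_A+λ_B) = 1.6/3.9 ≈ 0.4103.
So K ~ Binomial(8, 1.6/3.9): P(K = 2) = C(8,2) · (1.6/3.9)^2 · (2.3/3.9)^6 ≈ 0.1983.

0.1983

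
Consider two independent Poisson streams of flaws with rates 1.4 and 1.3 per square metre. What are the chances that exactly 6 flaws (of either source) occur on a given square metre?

0.0362

Independent Poisson processes superpose: combined rate λ = 1.4 + 1.3 = 2.7 per square metre.
So μ = 2.7.
P(N = 6) = e^(−2.7) · 2.7^6/6! ≈ 0.0362.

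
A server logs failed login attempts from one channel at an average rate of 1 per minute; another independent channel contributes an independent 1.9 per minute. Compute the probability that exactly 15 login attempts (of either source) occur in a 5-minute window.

Independent Poisson processes superpose: combined rate λ = 1 + 1.9 = 2.9 per minute.
Over the interval, μ = 2.9 × 5 = 14.5 (a 5-minute window = 5 minutes).
P(N = 15) = e^(−14.5) · 14.5^15/15! ≈ 0.1016.

0.1016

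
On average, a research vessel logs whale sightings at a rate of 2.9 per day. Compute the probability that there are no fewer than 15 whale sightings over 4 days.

0.1931

Over the interval, μ = 2.9 × 4 = 11.6 (4 days).
P(N ≥ 15) = 1 − P(N ≤ 14) = 1 − Σ_{j=0}^{14} e^(−μ) μ^j/j! ≈ 0.1931.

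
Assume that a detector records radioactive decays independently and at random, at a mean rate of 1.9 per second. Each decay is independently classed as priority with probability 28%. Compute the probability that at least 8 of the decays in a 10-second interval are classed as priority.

Thinning: the decays that are classed as priority themselves form a Poisson process with rate 0.28 × 1.9 = 0.532 per second.
Over the interval, μ = 0.532 × 10 = 5.32 (a 10-second interval = 10 seconds).
P(N ≥ 8) = 1 − P(N ≤ 7) ≈ 0.1689.

0.1689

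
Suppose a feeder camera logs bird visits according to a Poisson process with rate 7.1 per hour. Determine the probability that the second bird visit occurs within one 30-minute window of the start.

Over the interval, μ = 7.1 × 0.5 = 3.55 (a 30-minute window = 0.5 hours).
The second arrival falls in the interval iff at least 2 events occur there: P(S_2 ≤ t) = P(N ≥ 2) = 1 − P(N ≤ 1) ≈ 0.8693.

0.8693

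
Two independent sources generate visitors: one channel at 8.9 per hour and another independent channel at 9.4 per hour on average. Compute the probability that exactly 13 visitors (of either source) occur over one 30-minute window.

0.0538

Independent Poisson processes superpose: combined rate λ = 8.9 + 9.4 = 18.3 per hour.
Over the interval, μ = 18.3 × 0.5 = 9.15 (a 30-minute window = 0.5 hours).
P(N = 13) = e^(−9.15) · 9.15^13/13! ≈ 0.0538.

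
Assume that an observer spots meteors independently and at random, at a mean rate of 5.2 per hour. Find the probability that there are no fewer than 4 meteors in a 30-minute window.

0.2640

Over the interval, μ = 5.2 × 0.5 = 2.6 (a 30-minute window = 0.5 hours).
P(N ≥ 4) = 1 − P(N ≤ 3) = 1 − Σ_{j=0}^{3} e^(−μ) μ^j/j! ≈ 0.2640.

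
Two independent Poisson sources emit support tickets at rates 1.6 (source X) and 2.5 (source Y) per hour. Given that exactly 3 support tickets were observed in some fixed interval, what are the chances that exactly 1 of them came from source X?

0.4353

Given the total, each event is independently from source X with probability p = λ_X/(λ_X+λ_Y) = 1.6/4.1 ≈ 0.3902.
So K ~ Binomial(3, 1.6/4.1): P(K = 1) = C(3,1) · (1.6/4.1)^1 · (2.5/4.1)^2 ≈ 0.4353.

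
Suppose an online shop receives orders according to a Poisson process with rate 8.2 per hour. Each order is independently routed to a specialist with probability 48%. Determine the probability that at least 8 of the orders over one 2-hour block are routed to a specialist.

0.5290

Thinning: the orders that are routed to a specialist themselves form a Poisson process with rate 0.48 × 8.2 = 3.936 per hour.
Over the interval, μ = 3.936 × 2 = 7.872 (a 2-hour block = 2 hours).
P(N ≥ 8) = 1 − P(N ≤ 7) ≈ 0.5290.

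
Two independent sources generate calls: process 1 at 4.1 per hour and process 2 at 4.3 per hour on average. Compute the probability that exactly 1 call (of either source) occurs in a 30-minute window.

Independent Poisson processes superpose: combined rate λ = 4.1 + 4.3 = 8.4 per hour.
Over the interval, μ = 8.4 × 0.5 = 4.2 (a 30-minute window = 0.5 hours).
P(N = 1) = e^(−4.2) · 4.2^1/1! ≈ 0.0630.

0.0630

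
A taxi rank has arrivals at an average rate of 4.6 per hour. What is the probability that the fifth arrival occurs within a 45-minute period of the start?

0.2651

Over the interval, μ = 4.6 × 0.75 = 3.45 (a 45-minute period = 0.75 hours).
The fifth arrival falls in the interval iff at least 5 events occur there: P(S_5 ≤ t) = P(N ≥ 5) = 1 − P(N ≤ 4) ≈ 0.2651.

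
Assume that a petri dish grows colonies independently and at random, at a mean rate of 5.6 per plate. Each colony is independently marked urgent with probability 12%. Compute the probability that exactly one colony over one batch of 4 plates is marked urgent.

Thinning: the colonies that are marked urgent themselves form a Poisson process with rate 0.12 × 5.6 = 0.672 per plate.
Over the interval, μ = 0.672 × 4 = 2.688 (a batch of 4 plates = 4 plates).
P(N = 1) = e^(−2.688) · 2.688^1/1! ≈ 0.1828.

0.1828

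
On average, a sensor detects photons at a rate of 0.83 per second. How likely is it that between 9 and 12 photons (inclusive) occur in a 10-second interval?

Over the interval, μ = 0.83 × 10 = 8.3 (a 10-second interval = 10 seconds).
P(9 ≤ N ≤ 12) = Σ_{j=9}^{12} e^(−8.3) · 8.3^j/j! ≈ 0.3699.

0.3699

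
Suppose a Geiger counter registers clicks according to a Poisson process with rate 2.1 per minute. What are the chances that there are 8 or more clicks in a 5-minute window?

0.8215

Over the interval, μ = 2.1 × 5 = 10.5 (a 5-minute window = 5 minutes).
P(N ≥ 8) = 1 − P(N ≤ 7) = 1 − Σ_{j=0}^{7} e^(−μ) μ^j/j! ≈ 0.8215.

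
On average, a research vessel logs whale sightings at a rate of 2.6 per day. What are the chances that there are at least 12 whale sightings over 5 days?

0.6468

Over the interval, μ = 2.6 × 5 = 13 (5 days).
P(N ≥ 12) = 1 − P(N ≤ 11) = 1 − Σ_{j=0}^{11} e^(−μ) μ^j/j! ≈ 0.6468.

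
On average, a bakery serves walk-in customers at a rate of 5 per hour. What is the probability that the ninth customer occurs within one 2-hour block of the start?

Over the interval, μ = 5 × 2 = 10 (a 2-hour block = 2 hours).
The ninth arrival falls in the interval iff at least 9 events occur there: P(S_9 ≤ t) = P(N ≥ 9) = 1 − P(N ≤ 8) ≈ 0.6672.

0.6672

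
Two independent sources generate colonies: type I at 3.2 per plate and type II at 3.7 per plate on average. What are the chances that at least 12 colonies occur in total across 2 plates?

0.7227

Independent Poisson processes superpose: combined rate λ = 3.2 + 3.7 = 6.9 per plate.
Over the interval, μ = 6.9 × 2 = 13.8 (2 plates).
P(N ≥ 12) = 1 − P(N ≤ 11) ≈ 0.7227.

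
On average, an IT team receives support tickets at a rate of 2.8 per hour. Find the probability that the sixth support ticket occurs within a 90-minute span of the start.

0.2469

Over the interval, μ = 2.8 × 1.5 = 4.2 (a 90-minute span = 1.5 hours).
The sixth arrival falls in the interval iff at least 6 events occur there: P(S_6 ≤ t) = P(N ≥ 6) = 1 − P(N ≤ 5) ≈ 0.2469.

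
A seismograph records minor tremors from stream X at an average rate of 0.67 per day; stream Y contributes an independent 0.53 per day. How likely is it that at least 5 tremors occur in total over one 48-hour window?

Independent Poisson processes superpose: combined rate λ = 0.67 + 0.53 = 1.2 per day.
Over the interval, μ = 1.2 × 2 = 2.4 (a 48-hour window = 2 days).
P(N ≥ 5) = 1 − P(N ≤ 4) ≈ 0.0959.

0.0959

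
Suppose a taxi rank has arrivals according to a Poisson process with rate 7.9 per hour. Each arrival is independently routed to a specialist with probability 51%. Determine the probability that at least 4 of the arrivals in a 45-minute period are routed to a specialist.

Thinning: the arrivals that are routed to a specialist themselves form a Poisson process with rate 0.51 × 7.9 = 4.029 per hour.
Over the interval, μ = 4.029 × 0.75 = 3.02175 (a 45-minute period = 0.75 hours).
P(N ≥ 4) = 1 − P(N ≤ 3) ≈ 0.3576.

0.3576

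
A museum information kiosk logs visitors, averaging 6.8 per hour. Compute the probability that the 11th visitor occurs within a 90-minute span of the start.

0.4420

Over the interval, μ = 6.8 × 1.5 = 10.2 (a 90-minute span = 1.5 hours).
The 11th arrival falls in the interval iff at least 11 events occur there: P(S_11 ≤ t) = P(N ≥ 11) = 1 − P(N ≤ 10) ≈ 0.4420.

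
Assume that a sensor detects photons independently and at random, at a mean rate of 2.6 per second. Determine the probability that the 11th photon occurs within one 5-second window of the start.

0.7483

Over the interval, μ = 2.6 × 5 = 13 (a 5-second window = 5 seconds).
The 11th arrival falls in the interval iff at least 11 events occur there: P(S_11 ≤ t) = P(N ≥ 11) = 1 − P(N ≤ 10) ≈ 0.7483.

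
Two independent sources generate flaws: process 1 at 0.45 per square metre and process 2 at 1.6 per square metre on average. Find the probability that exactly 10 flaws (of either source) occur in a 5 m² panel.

Independent Poisson processes superpose: combined rate λ = 0.45 + 1.6 = 2.05 per square metre.
Over the interval, μ = 2.05 × 5 = 10.25 (a 5 m² panel = 5 square metres).
P(N = 10) = e^(−10.25) · 10.25^10/10! ≈ 0.1247.

0.1247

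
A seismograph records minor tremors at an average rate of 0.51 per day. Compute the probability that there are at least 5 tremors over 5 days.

0.1156

Over the interval, μ = 0.51 × 5 = 2.55 (5 days).
P(N ≥ 5) = 1 − P(N ≤ 4) = 1 − Σ_{j=0}^{4} e^(−μ) μ^j/j! ≈ 0.1156.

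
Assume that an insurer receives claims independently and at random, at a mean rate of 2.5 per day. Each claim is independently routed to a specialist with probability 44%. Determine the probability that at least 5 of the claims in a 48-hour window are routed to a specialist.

Thinning: the claims that are routed to a specialist themselves form a Poisson process with rate 0.44 × 2.5 = 1.1 per day.
Over the interval, μ = 1.1 × 2 = 2.2 (a 48-hour window = 2 days).
P(N ≥ 5) = 1 − P(N ≤ 4) ≈ 0.0725.

0.0725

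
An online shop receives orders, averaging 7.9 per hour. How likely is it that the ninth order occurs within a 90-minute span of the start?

0.8349

Over the interval, μ = 7.9 × 1.5 = 11.85 (a 90-minute span = 1.5 hours).
The ninth arrival falls in the interval iff at least 9 events occur there: P(S_9 ≤ t) = P(N ≥ 9) = 1 − P(N ≤ 8) ≈ 0.8349.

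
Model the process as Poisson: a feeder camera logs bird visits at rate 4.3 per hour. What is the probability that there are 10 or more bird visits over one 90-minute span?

0.1184

Over the interval, μ = 4.3 × 1.5 = 6.45 (a 90-minute span = 1.5 hours).
P(N ≥ 10) = 1 − P(N ≤ 9) = 1 − Σ_{j=0}^{9} e^(−μ) μ^j/j! ≈ 0.1184.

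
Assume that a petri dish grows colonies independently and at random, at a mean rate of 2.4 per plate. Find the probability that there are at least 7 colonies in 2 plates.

0.2092

Over the interval, μ = 2.4 × 2 = 4.8 (2 plates).
P(N ≥ 7) = 1 − P(N ≤ 6) = 1 − Σ_{j=0}^{6} e^(−μ) μ^j/j! ≈ 0.2092.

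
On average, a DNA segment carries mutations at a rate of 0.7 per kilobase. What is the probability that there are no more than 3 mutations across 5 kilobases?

0.5366

Over the interval, μ = 0.7 × 5 = 3.5 (5 kilobases).
P(N ≤ 3) = Σ_{j=0}^{3} e^(−μ) μ^j/j! ≈ 0.5366.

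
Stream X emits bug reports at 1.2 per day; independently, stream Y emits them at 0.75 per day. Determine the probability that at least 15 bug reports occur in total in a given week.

0.3925

Independent Poisson processes superpose: combined rate λ = 1.2 + 0.75 = 1.95 per day.
Over the interval, μ = 1.95 × 7 = 13.65 (a week = 7 days).
P(N ≥ 15) = 1 − P(N ≤ 14) ≈ 0.3925.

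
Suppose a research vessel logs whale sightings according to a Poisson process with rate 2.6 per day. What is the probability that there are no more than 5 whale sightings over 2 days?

Over the interval, μ = 2.6 × 2 = 5.2 (2 days).
P(N ≤ 5) = Σ_{j=0}^{5} e^(−μ) μ^j/j! ≈ 0.5809.

0.5809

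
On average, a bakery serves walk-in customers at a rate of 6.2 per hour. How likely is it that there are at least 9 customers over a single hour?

With mean μ = 6.2 per hour,
P(N ≥ 9) = 1 − P(N ≤ 8) = 1 − Σ_{j=0}^{8} e^(−μ) μ^j/j! ≈ 0.1741.

0.1741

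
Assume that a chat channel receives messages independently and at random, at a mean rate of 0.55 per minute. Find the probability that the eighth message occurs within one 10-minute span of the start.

Over the interval, μ = 0.55 × 10 = 5.5 (a 10-minute span = 10 minutes).
The eighth arrival falls in the interval iff at least 8 events occur there: P(S_8 ≤ t) = P(N ≥ 8) = 1 − P(N ≤ 7) ≈ 0.1905.

0.1905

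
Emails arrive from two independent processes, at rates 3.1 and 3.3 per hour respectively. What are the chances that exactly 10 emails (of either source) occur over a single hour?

0.0528

Independent Poisson processes superpose: combined rate λ = 3.1 + 3.3 = 6.4 per hour.
So μ = 6.4.
P(N = 10) = e^(−6.4) · 6.4^10/10! ≈ 0.0528.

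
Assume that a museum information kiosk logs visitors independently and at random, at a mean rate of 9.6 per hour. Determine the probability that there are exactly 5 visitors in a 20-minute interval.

0.1140

Over the interval, μ = 9.6 × 1/3 = 3.2 (a 20-minute interval = 1/3 hours).
P(N = 5) = e^(−μ) μ^5/5! = e^(−3.2) · 3.2^5/120 ≈ 0.1140.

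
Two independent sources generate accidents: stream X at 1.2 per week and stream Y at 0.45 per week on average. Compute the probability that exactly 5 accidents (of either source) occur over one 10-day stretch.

Independent Poisson processes superpose: combined rate λ = 1.2 + 0.45 = 1.65 per week.
Over the interval, μ = 1.65 × 10/7 ≈ 2.35714 (a 10-day stretch = 10/7 weeks).
P(N = 5) = e^(−2.35714) · 2.35714^5/5! ≈ 0.0574.

0.0574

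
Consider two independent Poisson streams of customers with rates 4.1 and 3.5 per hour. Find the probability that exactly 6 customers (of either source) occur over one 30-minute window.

0.0936

Independent Poisson processes superpose: combined rate λ = 4.1 + 3.5 = 7.6 per hour.
Over the interval, μ = 7.6 × 0.5 = 3.8 (a 30-minute window = 0.5 hours).
P(N = 6) = e^(−3.8) · 3.8^6/6! ≈ 0.0936.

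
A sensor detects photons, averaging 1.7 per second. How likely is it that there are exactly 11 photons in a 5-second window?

0.0853

Over the interval, μ = 1.7 × 5 = 8.5 (a 5-second window = 5 seconds).
P(N = 11) = e^(−μ) μ^11/11! = e^(−8.5) · 8.5^11/39916800 ≈ 0.0853.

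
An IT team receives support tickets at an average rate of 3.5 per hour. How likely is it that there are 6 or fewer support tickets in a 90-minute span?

0.7248

Over the interval, μ = 3.5 × 1.5 = 5.25 (a 90-minute span = 1.5 hours).
P(N ≤ 6) = Σ_{j=0}^{6} e^(−μ) μ^j/j! ≈ 0.7248.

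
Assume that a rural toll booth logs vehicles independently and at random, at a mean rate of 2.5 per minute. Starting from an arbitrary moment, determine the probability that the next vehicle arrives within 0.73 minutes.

Inter-arrival times are exponential with rate λ = 2.5 per minute.
P(T ≤ 0.73) = 1 − e^(−λt) = 1 − e^(−2.5 × 0.73) = 1 − e^(−1.825) ≈ 0.8388.

0.8388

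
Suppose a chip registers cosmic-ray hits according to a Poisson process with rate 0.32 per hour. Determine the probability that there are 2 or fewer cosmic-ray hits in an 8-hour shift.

0.5285

Over the interval, μ = 0.32 × 8 = 2.56 (an 8-hour shift = 8 hours).
P(N ≤ 2) = Σ_{j=0}^{2} e^(−μ) μ^j/j! ≈ 0.5285.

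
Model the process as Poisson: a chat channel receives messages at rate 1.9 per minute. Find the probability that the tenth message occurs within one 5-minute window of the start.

0.4782

Over the interval, μ = 1.9 × 5 = 9.5 (a 5-minute window = 5 minutes).
The tenth arrival falls in the interval iff at least 10 events occur there: P(S_10 ≤ t) = P(N ≥ 10) = 1 − P(N ≤ 9) ≈ 0.4782.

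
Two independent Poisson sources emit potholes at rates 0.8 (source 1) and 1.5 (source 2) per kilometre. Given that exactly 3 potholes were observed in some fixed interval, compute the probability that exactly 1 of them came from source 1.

Given the total, each event is independently from source 1 with probability p = λ_1/(λ_1+λ_2) = 0.8/2.3 ≈ 0.3478.
So K ~ Binomial(3, 0.8/2.3): P(K = 1) = C(3,1) · (0.8/2.3)^1 · (1.5/2.3)^2 ≈ 0.4438.

0.4438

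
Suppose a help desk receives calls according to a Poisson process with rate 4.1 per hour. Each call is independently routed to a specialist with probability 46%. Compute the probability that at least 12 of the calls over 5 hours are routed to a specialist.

0.2406

Thinning: the calls that are routed to a specialist themselves form a Poisson process with rate 0.46 × 4.1 = 1.886 per hour.
Over the interval, μ = 1.886 × 5 = 9.43 (5 hours).
P(N ≥ 12) = 1 − P(N ≤ 11) ≈ 0.2406.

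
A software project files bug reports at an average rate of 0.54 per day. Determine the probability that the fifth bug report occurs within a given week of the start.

0.3283

Over the interval, μ = 0.54 × 7 = 3.78 (a week = 7 days).
The fifth arrival falls in the interval iff at least 5 events occur there: P(S_5 ≤ t) = P(N ≥ 5) = 1 − P(N ≤ 4) ≈ 0.3283.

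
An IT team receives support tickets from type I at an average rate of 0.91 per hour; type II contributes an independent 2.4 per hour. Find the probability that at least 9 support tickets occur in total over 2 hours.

Independent Poisson processes superpose: combined rate λ = 0.91 + 2.4 = 3.31 per hour.
Over the interval, μ = 3.31 × 2 = 6.62 (2 hours).
P(N ≥ 9) = 1 − P(N ≤ 8) ≈ 0.2229.

0.2229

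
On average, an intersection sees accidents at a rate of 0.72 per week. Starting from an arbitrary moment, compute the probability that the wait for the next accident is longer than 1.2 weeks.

The wait for the next event is exponential with rate λ = 0.72 per week.
P(T > 1.2) = e^(−λt) = e^(−0.72 × 1.2) = e^(−0.864) ≈ 0.4215.

0.4215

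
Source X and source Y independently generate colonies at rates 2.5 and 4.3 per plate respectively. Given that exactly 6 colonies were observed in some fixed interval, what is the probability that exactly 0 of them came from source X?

0.0639

Given the total, each event is independently from source X with probability p = λ_X/(λ_X+λ_Y) = 2.5/6.8 ≈ 0.3676.
So K ~ Binomial(6, 2.5/6.8): P(K = 0) = C(6,0) · (2.5/6.8)^0 · (4.3/6.8)^6 ≈ 0.0639.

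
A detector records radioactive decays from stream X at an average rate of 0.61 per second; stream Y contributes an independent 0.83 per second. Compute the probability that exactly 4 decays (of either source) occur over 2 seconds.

Independent Poisson processes superpose: combined rate λ = 0.61 + 0.83 = 1.44 per second.
Over the interval, μ = 1.44 × 2 = 2.88 (2 seconds).
P(N = 4) = e^(−2.88) · 2.88^4/4! ≈ 0.1609.

0.1609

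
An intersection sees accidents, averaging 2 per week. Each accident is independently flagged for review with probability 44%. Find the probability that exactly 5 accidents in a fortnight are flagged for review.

Thinning: the accidents that are flagged for review themselves form a Poisson process with rate 0.44 × 2 = 0.88 per week.
Over the interval, μ = 0.88 × 2 = 1.76 (a fortnight = 2 weeks).
P(N = 5) = e^(−1.76) · 1.76^5/5! ≈ 0.0242.

0.0242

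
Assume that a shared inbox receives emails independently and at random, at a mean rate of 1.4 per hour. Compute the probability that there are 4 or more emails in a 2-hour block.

0.3081

Over the interval, μ = 1.4 × 2 = 2.8 (a 2-hour block = 2 hours).
P(N ≥ 4) = 1 − P(N ≤ 3) = 1 − Σ_{j=0}^{3} e^(−μ) μ^j/j! ≈ 0.3081.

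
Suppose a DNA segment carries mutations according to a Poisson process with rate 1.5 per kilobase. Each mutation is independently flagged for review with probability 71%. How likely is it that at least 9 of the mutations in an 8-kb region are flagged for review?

0.4796

Thinning: the mutations that are flagged for review themselves form a Poisson process with rate 0.71 × 1.5 = 1.065 per kilobase.
Over the interval, μ = 1.065 × 8 = 8.52 (an 8-kb region = 8 kilobases).
P(N ≥ 9) = 1 − P(N ≤ 8) ≈ 0.4796.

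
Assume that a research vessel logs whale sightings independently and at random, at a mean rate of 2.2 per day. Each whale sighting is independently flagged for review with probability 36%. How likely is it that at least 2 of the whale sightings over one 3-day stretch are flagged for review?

0.6863

Thinning: the whale sightings that are flagged for review themselves form a Poisson process with rate 0.36 × 2.2 = 0.792 per day.
Over the interval, μ = 0.792 × 3 = 2.376 (a 3-day stretch = 3 days).
P(N ≥ 2) = 1 − P(N ≤ 1) ≈ 0.6863.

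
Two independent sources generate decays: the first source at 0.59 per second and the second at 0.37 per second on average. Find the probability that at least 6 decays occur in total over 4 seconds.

0.1904

Independent Poisson processes superpose: combined rate λ = 0.59 + 0.37 = 0.96 per second.
Over the interval, μ = 0.96 × 4 = 3.84 (4 seconds).
P(N ≥ 6) = 1 − P(N ≤ 5) ≈ 0.1904.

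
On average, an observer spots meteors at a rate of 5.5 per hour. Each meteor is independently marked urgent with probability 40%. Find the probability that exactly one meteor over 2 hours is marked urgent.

0.0540

Thinning: the meteors that are marked urgent themselves form a Poisson process with rate 0.4 × 5.5 = 2.2 per hour.
Over the interval, μ = 2.2 × 2 = 4.4 (2 hours).
P(N = 1) = e^(−4.4) · 4.4^1/1! ≈ 0.0540.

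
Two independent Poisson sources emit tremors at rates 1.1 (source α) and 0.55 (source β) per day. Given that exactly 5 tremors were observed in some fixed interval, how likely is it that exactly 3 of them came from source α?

0.3292

Given the total, each event is independently from source α with probability p = λ_α/(λ_α+λ_β) = 1.1/1.65 ≈ 0.6667.
So K ~ Binomial(5, 1.1/1.65): P(K = 3) = C(5,3) · (1.1/1.65)^3 · (0.55/1.65)^2 ≈ 0.3292.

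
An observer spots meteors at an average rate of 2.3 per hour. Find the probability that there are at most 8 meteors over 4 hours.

Over the interval, μ = 2.3 × 4 = 9.2 (4 hours).
P(N ≤ 8) = Σ_{j=0}^{8} e^(−μ) μ^j/j! ≈ 0.4296.

0.4296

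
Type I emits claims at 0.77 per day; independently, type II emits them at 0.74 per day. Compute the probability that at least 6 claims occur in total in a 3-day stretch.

Independent Poisson processes superpose: combined rate λ = 0.77 + 0.74 = 1.51 per day.
Over the interval, μ = 1.51 × 3 = 4.53 (a 3-day stretch = 3 days).
P(N ≥ 6) = 1 − P(N ≤ 5) ≈ 0.3022.

0.3022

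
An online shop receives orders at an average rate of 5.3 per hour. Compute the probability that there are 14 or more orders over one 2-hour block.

0.1831

Over the interval, μ = 5.3 × 2 = 10.6 (a 2-hour block = 2 hours).
P(N ≥ 14) = 1 − P(N ≤ 13) = 1 − Σ_{j=0}^{13} e^(−μ) μ^j/j! ≈ 0.1831.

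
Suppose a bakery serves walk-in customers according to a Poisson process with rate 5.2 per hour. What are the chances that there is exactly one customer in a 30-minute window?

Over the interval, μ = 5.2 × 0.5 = 2.6 (a 30-minute window = 0.5 hours).
P(N = 1) = e^(−μ) μ^1/1! = e^(−2.6) · 2.6^1/1 ≈ 0.1931.

0.1931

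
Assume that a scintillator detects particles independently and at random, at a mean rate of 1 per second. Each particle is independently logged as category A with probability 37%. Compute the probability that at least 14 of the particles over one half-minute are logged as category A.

Thinning: the particles that are logged as category A themselves form a Poisson process with rate 0.37 × 1 = 0.37 per second.
Over the interval, μ = 0.37 × 30 = 11.1 (a half-minute = 30 seconds).
P(N ≥ 14) = 1 − P(N ≤ 13) ≈ 0.2281.

0.2281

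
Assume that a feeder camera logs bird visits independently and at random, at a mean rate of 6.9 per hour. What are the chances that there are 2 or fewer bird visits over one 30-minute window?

0.3302

Over the interval, μ = 6.9 × 0.5 = 3.45 (a 30-minute window = 0.5 hours).
P(N ≤ 2) = Σ_{j=0}^{2} e^(−μ) μ^j/j! ≈ 0.3302.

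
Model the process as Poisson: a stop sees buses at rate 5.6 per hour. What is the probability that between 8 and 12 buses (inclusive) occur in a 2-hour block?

Over the interval, μ = 5.6 × 2 = 11.2 (a 2-hour block = 2 hours).
P(8 ≤ N ≤ 12) = Σ_{j=8}^{12} e^(−11.2) · 11.2^j/j! ≈ 0.5359.

0.5359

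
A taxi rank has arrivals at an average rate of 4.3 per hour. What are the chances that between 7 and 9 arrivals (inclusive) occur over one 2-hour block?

Over the interval, μ = 4.3 × 2 = 8.6 (a 2-hour block = 2 hours).
P(7 ≤ N ≤ 9) = Σ_{j=7}^{9} e^(−8.6) · 8.6^j/j! ≈ 0.3943.

0.3943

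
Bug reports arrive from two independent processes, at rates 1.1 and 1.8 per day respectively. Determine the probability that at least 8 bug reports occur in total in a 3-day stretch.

Independent Poisson processes superpose: combined rate λ = 1.1 + 1.8 = 2.9 per day.
Over the interval, μ = 2.9 × 3 = 8.7 (a 3-day stretch = 3 days).
P(N ≥ 8) = 1 − P(N ≤ 7) ≈ 0.6398.

0.6398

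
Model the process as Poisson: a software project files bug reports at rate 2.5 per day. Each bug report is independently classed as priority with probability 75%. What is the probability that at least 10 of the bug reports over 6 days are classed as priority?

0.6860

Thinning: the bug reports that are classed as priority themselves form a Poisson process with rate 0.75 × 2.5 = 1.875 per day.
Over the interval, μ = 1.875 × 6 = 11.25 (6 days).
P(N ≥ 10) = 1 − P(N ≤ 9) ≈ 0.6860.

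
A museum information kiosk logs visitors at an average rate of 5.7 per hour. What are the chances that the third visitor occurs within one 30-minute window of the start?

Over the interval, μ = 5.7 × 0.5 = 2.85 (a 30-minute window = 0.5 hours).
The third arrival falls in the interval iff at least 3 events occur there: P(S_3 ≤ t) = P(N ≥ 3) = 1 − P(N ≤ 2) ≈ 0.5424.

0.5424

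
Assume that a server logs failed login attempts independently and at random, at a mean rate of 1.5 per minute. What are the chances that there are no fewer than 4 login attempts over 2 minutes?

Over the interval, μ = 1.5 × 2 = 3 (2 minutes).
P(N ≥ 4) = 1 − P(N ≤ 3) = 1 − Σ_{j=0}^{3} e^(−μ) μ^j/j! ≈ 0.3528.

0.3528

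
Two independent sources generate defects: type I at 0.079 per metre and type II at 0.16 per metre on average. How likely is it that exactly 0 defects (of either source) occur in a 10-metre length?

0.0916

Independent Poisson processes superpose: combined rate λ = 0.079 + 0.16 = 0.239 per metre.
Over the interval, μ = 0.239 × 10 = 2.39 (a 10-metre length = 10 metres).
P(N = 0) = e^(−2.39) · 2.39^0/0! ≈ 0.0916.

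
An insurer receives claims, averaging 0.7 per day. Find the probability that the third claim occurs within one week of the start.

Over the interval, μ = 0.7 × 7 = 4.9 (a week = 7 days).
The third arrival falls in the interval iff at least 3 events occur there: P(S_3 ≤ t) = P(N ≥ 3) = 1 − P(N ≤ 2) ≈ 0.8667.

0.8667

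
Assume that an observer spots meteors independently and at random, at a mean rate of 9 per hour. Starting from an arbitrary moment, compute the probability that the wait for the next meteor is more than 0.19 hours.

0.1809

The wait for the next event is exponential with rate λ = 9 per hour.
P(T > 0.19) = e^(−λt) = e^(−9 × 0.19) = e^(−1.71) ≈ 0.1809.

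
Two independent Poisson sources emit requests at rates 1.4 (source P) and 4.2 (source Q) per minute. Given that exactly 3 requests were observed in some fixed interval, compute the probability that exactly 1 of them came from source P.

0.4219

Given the total, each event is independently from source P with probability p = λ_P/(λ_P+λ_Q) = 1.4/5.6 = 0.2500.
So K ~ Binomial(3, 1.4/5.6): P(K = 1) = C(3,1) · (1.4/5.6)^1 · (4.2/5.6)^2 ≈ 0.4219.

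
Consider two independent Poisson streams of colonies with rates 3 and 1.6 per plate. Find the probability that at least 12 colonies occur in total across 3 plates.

0.7227

Independent Poisson processes superpose: combined rate λ = 3 + 1.6 = 4.6 per plate.
Over the interval, μ = 4.6 × 3 = 13.8 (3 plates).
P(N ≥ 12) = 1 − P(N ≤ 11) ≈ 0.7227.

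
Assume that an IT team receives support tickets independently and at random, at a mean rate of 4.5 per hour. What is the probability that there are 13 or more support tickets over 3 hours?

0.5907

Over the interval, μ = 4.5 × 3 = 13.5 (3 hours).
P(N ≥ 13) = 1 − P(N ≤ 12) = 1 − Σ_{j=0}^{12} e^(−μ) μ^j/j! ≈ 0.5907.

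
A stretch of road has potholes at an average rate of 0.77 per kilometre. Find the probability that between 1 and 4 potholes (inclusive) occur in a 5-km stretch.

Over the interval, μ = 0.77 × 5 = 3.85 (a 5-km stretch = 5 kilometres).
P(1 ≤ N ≤ 4) = Σ_{j=1}^{4} e^(−3.85) · 3.85^j/j! ≈ 0.6368.

0.6368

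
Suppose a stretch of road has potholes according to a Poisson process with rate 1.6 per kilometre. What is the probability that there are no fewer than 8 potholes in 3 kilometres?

Over the interval, μ = 1.6 × 3 = 4.8 (3 kilometres).
P(N ≥ 8) = 1 − P(N ≤ 7) = 1 − Σ_{j=0}^{7} e^(−μ) μ^j/j! ≈ 0.1133.

0.1133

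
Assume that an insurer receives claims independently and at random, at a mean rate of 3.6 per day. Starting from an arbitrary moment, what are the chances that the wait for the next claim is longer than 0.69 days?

The wait for the next event is exponential with rate λ = 3.6 per day.
P(T > 0.69) = e^(−λt) = e^(−3.6 × 0.69) = e^(−2.484) ≈ 0.0834.

0.0834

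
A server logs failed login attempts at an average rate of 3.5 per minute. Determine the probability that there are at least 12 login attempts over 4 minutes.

Over the interval, μ = 3.5 × 4 = 14 (4 minutes).
P(N ≥ 12) = 1 − P(N ≤ 11) = 1 − Σ_{j=0}^{11} e^(−μ) μ^j/j! ≈ 0.7400.

0.7400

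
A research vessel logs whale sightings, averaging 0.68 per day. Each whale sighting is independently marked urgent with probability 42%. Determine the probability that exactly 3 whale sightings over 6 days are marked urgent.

Thinning: the whale sightings that are marked urgent themselves form a Poisson process with rate 0.42 × 0.68 = 0.2856 per day.
Over the interval, μ = 0.2856 × 6 = 1.7136 (6 days).
P(N = 3) = e^(−1.7136) · 1.7136^3/3! ≈ 0.1511.

0.1511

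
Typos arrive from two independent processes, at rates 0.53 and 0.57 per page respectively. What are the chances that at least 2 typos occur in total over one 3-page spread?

Independent Poisson processes superpose: combined rate λ = 0.53 + 0.57 = 1.1 per page.
Over the interval, μ = 1.1 × 3 = 3.3 (a 3-page spread = 3 pages).
P(N ≥ 2) = 1 − P(N ≤ 1) ≈ 0.8414.

0.8414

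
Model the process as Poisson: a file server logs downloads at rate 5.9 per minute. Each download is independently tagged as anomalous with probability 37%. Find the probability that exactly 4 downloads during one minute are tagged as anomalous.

Thinning: the downloads that are tagged as anomalous themselves form a Poisson process with rate 0.37 × 5.9 = 2.183 per minute.
So μ = 2.183.
P(N = 4) = e^(−2.183) · 2.183^4/4! ≈ 0.1066.

0.1066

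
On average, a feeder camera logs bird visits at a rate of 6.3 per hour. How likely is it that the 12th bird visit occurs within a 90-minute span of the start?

Over the interval, μ = 6.3 × 1.5 = 9.45 (a 90-minute span = 1.5 hours).
The 12th arrival falls in the interval iff at least 12 events occur there: P(S_12 ≤ t) = P(N ≥ 12) = 1 − P(N ≤ 11) ≈ 0.2427.

0.2427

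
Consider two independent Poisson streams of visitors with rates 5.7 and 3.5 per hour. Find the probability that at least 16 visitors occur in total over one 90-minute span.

Independent Poisson processes superpose: combined rate λ = 5.7 + 3.5 = 9.2 per hour.
Over the interval, μ = 9.2 × 1.5 = 13.8 (a 90-minute span = 1.5 hours).
P(N ≥ 16) = 1 − P(N ≤ 15) ≈ 0.3110.

0.3110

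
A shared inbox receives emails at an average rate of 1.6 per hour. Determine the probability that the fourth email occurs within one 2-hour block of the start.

0.3975

Over the interval, μ = 1.6 × 2 = 3.2 (a 2-hour block = 2 hours).
The fourth arrival falls in the interval iff at least 4 events occur there: P(S_4 ≤ t) = P(N ≥ 4) = 1 − P(N ≤ 3) ≈ 0.3975.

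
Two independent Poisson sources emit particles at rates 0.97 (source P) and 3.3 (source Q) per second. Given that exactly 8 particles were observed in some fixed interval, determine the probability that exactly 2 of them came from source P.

Given the total, each event is independently from source P with probability p = λ_P/(λ_P+λ_Q) = 0.97/4.27 ≈ 0.2272.
So K ~ Binomial(8, 0.97/4.27): P(K = 2) = C(8,2) · (0.97/4.27)^2 · (3.3/4.27)^6 ≈ 0.3079.

0.3079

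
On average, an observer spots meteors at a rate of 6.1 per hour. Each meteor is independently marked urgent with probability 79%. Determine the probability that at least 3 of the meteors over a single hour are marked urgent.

Thinning: the meteors that are marked urgent themselves form a Poisson process with rate 0.79 × 6.1 = 4.819 per hour.
So μ = 4.819.
P(N ≥ 3) = 1 − P(N ≤ 2) ≈ 0.8593.

0.8593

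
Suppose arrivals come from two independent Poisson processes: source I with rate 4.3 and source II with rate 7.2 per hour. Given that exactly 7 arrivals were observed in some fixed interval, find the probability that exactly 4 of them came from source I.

0.1679

Given the total, each event is independently from source I with probability p = λ_I/(λ_I+λ_II) = 4.3/11.5 ≈ 0.3739.
So K ~ Binomial(7, 4.3/11.5): P(K = 4) = C(7,4) · (4.3/11.5)^4 · (7.2/11.5)^3 ≈ 0.1679.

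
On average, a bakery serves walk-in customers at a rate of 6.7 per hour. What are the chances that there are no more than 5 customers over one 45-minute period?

Over the interval, μ = 6.7 × 0.75 = 5.025 (a 45-minute period = 0.75 hours).
P(N ≤ 5) = Σ_{j=0}^{5} e^(−μ) μ^j/j! ≈ 0.6116.

0.6116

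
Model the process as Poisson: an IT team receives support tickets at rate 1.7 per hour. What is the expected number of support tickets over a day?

E[N] = λt = 1.7 × 24 = 40.8 (a day = 24 hours).

40.8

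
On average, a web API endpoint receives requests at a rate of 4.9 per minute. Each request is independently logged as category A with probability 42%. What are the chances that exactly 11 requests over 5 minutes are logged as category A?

Thinning: the requests that are logged as category A themselves form a Poisson process with rate 0.42 × 4.9 = 2.058 per minute.
Over the interval, μ = 2.058 × 5 = 10.29 (5 minutes).
P(N = 11) = e^(−10.29) · 10.29^11/11! ≈ 0.1166.

0.1166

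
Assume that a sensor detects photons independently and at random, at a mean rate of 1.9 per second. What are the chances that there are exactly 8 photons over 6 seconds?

0.0792

Over the interval, μ = 1.9 × 6 = 11.4 (6 seconds).
P(N = 8) = e^(−μ) μ^8/8! = e^(−11.4) · 11.4^8/40320 ≈ 0.0792.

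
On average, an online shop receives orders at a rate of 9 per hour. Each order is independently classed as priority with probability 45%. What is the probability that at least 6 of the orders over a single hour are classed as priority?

0.2227

Thinning: the orders that are classed as priority themselves form a Poisson process with rate 0.45 × 9 = 4.05 per hour.
So μ = 4.05.
P(N ≥ 6) = 1 − P(N ≤ 5) ≈ 0.2227.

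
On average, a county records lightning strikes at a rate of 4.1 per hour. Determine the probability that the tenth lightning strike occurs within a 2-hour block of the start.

Over the interval, μ = 4.1 × 2 = 8.2 (a 2-hour block = 2 hours).
The tenth arrival falls in the interval iff at least 10 events occur there: P(S_10 ≤ t) = P(N ≥ 10) = 1 − P(N ≤ 9) ≈ 0.3085.

0.3085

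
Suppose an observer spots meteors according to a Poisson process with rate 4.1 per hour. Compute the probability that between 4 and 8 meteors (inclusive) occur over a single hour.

0.5613

With mean μ = 4.1 per hour,
P(4 ≤ N ≤ 8) = Σ_{j=4}^{8} e^(−4.1) · 4.1^j/j! ≈ 0.5613.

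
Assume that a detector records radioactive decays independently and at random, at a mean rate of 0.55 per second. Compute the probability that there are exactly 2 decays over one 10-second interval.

Over the interval, μ = 0.55 × 10 = 5.5 (a 10-second interval = 10 seconds).
P(N = 2) = e^(−μ) μ^2/2! = e^(−5.5) · 5.5^2/2 ≈ 0.0618.

0.0618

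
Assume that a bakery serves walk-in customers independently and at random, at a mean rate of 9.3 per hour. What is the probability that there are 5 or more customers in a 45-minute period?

Over the interval, μ = 9.3 × 0.75 = 6.975 (a 45-minute period = 0.75 hours).
P(N ≥ 5) = 1 − P(N ≤ 4) = 1 − Σ_{j=0}^{4} e^(−μ) μ^j/j! ≈ 0.8247.

0.8247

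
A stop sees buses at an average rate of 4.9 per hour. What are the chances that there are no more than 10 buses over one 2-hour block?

0.6080

Over the interval, μ = 4.9 × 2 = 9.8 (a 2-hour block = 2 hours).
P(N ≤ 10) = Σ_{j=0}^{10} e^(−μ) μ^j/j! ≈ 0.6080.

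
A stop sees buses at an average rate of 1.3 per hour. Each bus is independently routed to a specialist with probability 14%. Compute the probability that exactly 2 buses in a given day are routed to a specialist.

Thinning: the buses that are routed to a specialist themselves form a Poisson process with rate 0.14 × 1.3 = 0.182 per hour.
Over the interval, μ = 0.182 × 24 = 4.368 (a day = 24 hours).
P(N = 2) = e^(−4.368) · 4.368^2/2! ≈ 0.1209.

0.1209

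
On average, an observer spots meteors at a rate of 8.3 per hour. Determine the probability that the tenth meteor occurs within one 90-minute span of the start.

Over the interval, μ = 8.3 × 1.5 = 12.45 (a 90-minute span = 1.5 hours).
The tenth arrival falls in the interval iff at least 10 events occur there: P(S_10 ≤ t) = P(N ≥ 10) = 1 − P(N ≤ 9) ≈ 0.7947.

0.7947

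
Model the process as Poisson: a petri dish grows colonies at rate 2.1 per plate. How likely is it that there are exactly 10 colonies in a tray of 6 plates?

Over the interval, μ = 2.1 × 6 = 12.6 (a tray of 6 plates = 6 plates).
P(N = 10) = e^(−μ) μ^10/10! = e^(−12.6) · 12.6^10/3628800 ≈ 0.0937.

0.0937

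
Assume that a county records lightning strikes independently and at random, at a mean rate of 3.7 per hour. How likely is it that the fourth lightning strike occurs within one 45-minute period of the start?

0.3025

Over the interval, μ = 3.7 × 0.75 = 2.775 (a 45-minute period = 0.75 hours).
The fourth arrival falls in the interval iff at least 4 events occur there: P(S_4 ≤ t) = P(N ≥ 4) = 1 − P(N ≤ 3) ≈ 0.3025.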